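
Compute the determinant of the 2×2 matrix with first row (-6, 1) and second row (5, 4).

det = (-6)·4 − 1·5 = -24 − 5 = -29

-29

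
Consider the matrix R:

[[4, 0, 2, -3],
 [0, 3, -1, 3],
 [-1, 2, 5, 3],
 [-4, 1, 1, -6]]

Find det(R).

The determinant is -750.

Expand along row 1 (it has 1 zero):
  + (4) · M_11   where M_11 = det([3 -1 3; 2 5 3; 1 1 -6]) = -123
  + (2) · M_13   where M_13 = det([0 3 3; -1 2 3; -4 1 -6]) = -33
  − (-3) · M_14   where M_14 = det([0 3 -1; -1 2 5; -4 1 1]) = -64
det = (+1)·(4)·(-123) + (+1)·(2)·(-33) + (-1)·(-3)·(-64) = -750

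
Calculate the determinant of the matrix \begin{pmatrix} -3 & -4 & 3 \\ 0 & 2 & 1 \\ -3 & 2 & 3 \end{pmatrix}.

The determinant is 18.

Expand along row 2:
  + 2 · |-3 3; -3 3| = 2·(-9 − (-9)) = 0
  − 1 · |-3 -4; -3 2| = −1·(-6 − 12) = 18
Sum: (0) + (18) = 18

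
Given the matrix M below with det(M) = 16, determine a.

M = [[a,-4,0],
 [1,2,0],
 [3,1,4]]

a = 0

Expanding along the row containing a, det(M) is linear in a: det(M) = (8)·a + (16).
Set (8)·a + (16) = 16  ⇒  (8)·a = 0  ⇒  a = 0.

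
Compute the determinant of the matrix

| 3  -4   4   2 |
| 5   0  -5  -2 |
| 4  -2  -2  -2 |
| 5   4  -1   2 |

Expand along row 2 (it has 1 zero):
  − (5) · M_21   where M_21 = det([-4 4 2; -2 -2 -2; 4 -1 2]) = 28
  − (-5) · M_23   where M_23 = det([3 -4 2; 4 -2 -2; 5 4 2]) = 136
  + (-2) · M_24   where M_24 = det([3 -4 4; 4 -2 -2; 5 4 -1]) = 158
det = (-1)·(5)·(28) + (-1)·(-5)·(136) + (+1)·(-2)·(158) = 224

The determinant is 224.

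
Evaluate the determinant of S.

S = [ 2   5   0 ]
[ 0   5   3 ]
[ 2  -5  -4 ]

|S| = 20

Expand along column 1:
  + 2 · |5 3; -5 -4| = 2·(-20 − (-15)) = -10
  + 2 · |5 0; 5 3| = 2·(15 − 0) = 30
Sum: (-10) + (30) = 20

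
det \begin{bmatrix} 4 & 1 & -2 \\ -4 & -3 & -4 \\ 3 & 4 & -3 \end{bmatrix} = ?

Expand along column 1:
  + 4 · |-3 -4; 4 -3| = 4·(9 − (-16)) = 100
  − (-4) · |1 -2; 4 -3| = −(-4)·(-3 − (-8)) = 20
  + 3 · |1 -2; -3 -4| = 3·(-4 − 6) = -30
Sum: (100) + (20) + (-30) = 90

90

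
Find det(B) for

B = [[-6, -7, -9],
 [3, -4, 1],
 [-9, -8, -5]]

det(B) = 330

Expand along row 1:
  + (-6) · |-4 1; -8 -5| = (-6)·(20 − (-8)) = -168
  − (-7) · |3 1; -9 -5| = −(-7)·(-15 − (-9)) = -42
  + (-9) · |3 -4; -9 -8| = (-9)·(-24 − 36) = 540
Sum: (-168) + (-42) + (540) = 330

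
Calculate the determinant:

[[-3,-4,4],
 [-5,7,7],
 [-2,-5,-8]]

Expand along row 1:
  + (-3) · |7 7; -5 -8| = (-3)·(-56 − (-35)) = 63
  − (-4) · |-5 7; -2 -8| = −(-4)·(40 − (-14)) = 216
  + 4 · |-5 7; -2 -5| = 4·(25 − (-14)) = 156
Sum: (63) + (216) + (156) = 435

The determinant is 435.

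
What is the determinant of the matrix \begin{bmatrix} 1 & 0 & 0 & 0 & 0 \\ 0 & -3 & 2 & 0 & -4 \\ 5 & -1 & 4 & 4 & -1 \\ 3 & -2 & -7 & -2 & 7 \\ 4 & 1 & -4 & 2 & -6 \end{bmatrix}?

Expand along row 1 (it has 4 zeros):
  + (1) · M_11   where M_11 = det([-3 2 0 -4; -1 4 4 -1; -2 -7 -2 7; 1 -4 2 -6]) = 1190
det = (+1)·(1)·(1190) = 1190

1190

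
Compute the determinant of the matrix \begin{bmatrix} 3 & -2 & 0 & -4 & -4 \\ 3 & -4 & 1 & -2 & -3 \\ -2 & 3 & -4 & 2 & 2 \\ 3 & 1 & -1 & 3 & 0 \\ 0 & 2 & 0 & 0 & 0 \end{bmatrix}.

Expand along row 5 (it has 4 zeros):
  − (2) · M_52   where M_52 = det([3 0 -4 -4; 3 1 -2 -3; -2 -4 2 2; 3 -1 3 0]) = 20
det = (-1)·(2)·(20) = -40

-40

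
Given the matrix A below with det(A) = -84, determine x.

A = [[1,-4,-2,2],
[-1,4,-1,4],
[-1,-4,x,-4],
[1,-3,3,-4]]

1

Expanding along the row containing x, det(A) is linear in x: det(A) = (-6)·x + (-78).
Set (-6)·x + (-78) = -84  ⇒  (-6)·x = -6  ⇒  x = 1.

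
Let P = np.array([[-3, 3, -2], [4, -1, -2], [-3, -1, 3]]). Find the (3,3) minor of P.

Delete row 3 and column 3; the remaining 2×2 submatrix is [-3 3; 4 -1].
Its determinant is (-3)·(-1) − 3·4 = -9.

-9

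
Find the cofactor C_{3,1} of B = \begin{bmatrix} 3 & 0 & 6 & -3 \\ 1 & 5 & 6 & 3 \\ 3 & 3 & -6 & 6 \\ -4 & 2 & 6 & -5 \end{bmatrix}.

Delete row 3 and column 1; the remaining 3×3 submatrix is [0 6 -3; 5 6 3; 2 6 -5].
Its determinant is 132.
The cofactor carries sign (−1)^(3+1) = +1, so C_{3,1} = +(132) = 132.

132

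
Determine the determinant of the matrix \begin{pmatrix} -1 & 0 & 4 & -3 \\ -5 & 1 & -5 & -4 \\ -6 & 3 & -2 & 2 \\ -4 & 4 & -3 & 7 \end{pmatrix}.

172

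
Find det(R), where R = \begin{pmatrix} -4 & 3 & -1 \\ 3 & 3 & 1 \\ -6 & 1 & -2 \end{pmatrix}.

7

Expand along row 1:
  + (-4) · |3 1; 1 -2| = (-4)·(-6 − 1) = 28
  − 3 · |3 1; -6 -2| = −3·(-6 − (-6)) = 0
  + (-1) · |3 3; -6 1| = (-1)·(3 − (-18)) = -21
Sum: (28) + (0) + (-21) = 7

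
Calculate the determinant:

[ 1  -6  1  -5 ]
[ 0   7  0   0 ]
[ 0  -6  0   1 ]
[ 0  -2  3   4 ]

Expand along row 2 (it has 3 zeros):
  + (7) · M_22   where M_22 = det([1 1 -5; 0 0 1; 0 3 4]) = -3
det = (+1)·(7)·(-3) = -21

-21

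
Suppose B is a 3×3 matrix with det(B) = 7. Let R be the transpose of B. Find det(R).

det(Bᵀ) = det(B).
det(R) = (1)·(7) = 7

7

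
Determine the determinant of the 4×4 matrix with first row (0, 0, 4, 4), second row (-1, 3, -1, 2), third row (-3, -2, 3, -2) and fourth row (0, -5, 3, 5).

The determinant is 368.

Expand along row 1 (it has 2 zeros):
  + (4) · M_13   where M_13 = det([-1 3 2; -3 -2 -2; 0 -5 5]) = 95
  − (4) · M_14   where M_14 = det([-1 3 -1; -3 -2 3; 0 -5 3]) = 3
det = (+1)·(4)·(95) + (-1)·(4)·(3) = 368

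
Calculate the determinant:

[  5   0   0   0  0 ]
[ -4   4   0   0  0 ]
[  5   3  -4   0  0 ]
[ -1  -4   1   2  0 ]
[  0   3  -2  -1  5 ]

-800

The matrix is lower triangular, so the determinant is the product of the diagonal entries:
det = (5) · (4) · (-4) · (2) · (5) = -800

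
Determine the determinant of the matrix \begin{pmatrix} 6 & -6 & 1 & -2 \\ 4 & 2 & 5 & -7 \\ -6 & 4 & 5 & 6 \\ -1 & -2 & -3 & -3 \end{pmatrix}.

The determinant is -1602.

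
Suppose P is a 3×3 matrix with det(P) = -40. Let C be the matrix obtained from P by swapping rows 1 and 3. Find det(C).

Swapping two rows multiplies the determinant by −1.
det(C) = (-1)·(-40) = 40

|C| = 40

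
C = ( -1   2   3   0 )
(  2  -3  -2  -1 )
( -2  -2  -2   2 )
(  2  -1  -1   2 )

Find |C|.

Expand along row 1 (it has 1 zero):
  + (-1) · M_11   where M_11 = det([-3 -2 -1; -2 -2 2; -1 -1 2]) = 2
  − (2) · M_12   where M_12 = det([2 -2 -1; -2 -2 2; 2 -1 2]) = -26
  + (3) · M_13   where M_13 = det([2 -3 -1; -2 -2 2; 2 -1 2]) = -34
det = (+1)·(-1)·(2) + (-1)·(2)·(-26) + (+1)·(3)·(-34) = -52

-52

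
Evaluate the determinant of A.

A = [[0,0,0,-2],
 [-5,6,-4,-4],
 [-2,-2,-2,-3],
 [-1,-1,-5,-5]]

Expand along row 1 (it has 3 zeros):
  − (-2) · M_14   where M_14 = det([-5 6 -4; -2 -2 -2; -1 -1 -5]) = -88
det = (-1)·(-2)·(-88) = -176

|A| = -176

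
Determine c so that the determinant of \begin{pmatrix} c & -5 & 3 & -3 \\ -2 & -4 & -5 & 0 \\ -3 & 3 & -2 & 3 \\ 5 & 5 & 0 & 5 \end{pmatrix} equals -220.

7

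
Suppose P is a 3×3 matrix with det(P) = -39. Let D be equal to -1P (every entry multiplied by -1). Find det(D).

39

For a 3×3 matrix, det(-1P) = (-1)^3·det(P) = -1·det(P).
det(D) = (-1)·(-39) = 39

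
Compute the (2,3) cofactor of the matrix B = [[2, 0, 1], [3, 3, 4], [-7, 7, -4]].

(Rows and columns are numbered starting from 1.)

The cofactor is -14.

Delete row 2 and column 3; the remaining 2×2 submatrix is [2 0; -7 7].
Its determinant is 2·7 − 0·(-7) = 14.
The cofactor carries sign (−1)^(2+3) = −1, so C_{2,3} = −(14) = -14.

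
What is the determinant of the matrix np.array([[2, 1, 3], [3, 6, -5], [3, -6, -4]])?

-219

Expand along row 1:
  + 2 · |6 -5; -6 -4| = 2·(-24 − 30) = -108
  − 1 · |3 -5; 3 -4| = −1·(-12 − (-15)) = -3
  + 3 · |3 6; 3 -6| = 3·(-18 − 18) = -108
Sum: (-108) + (-3) + (-108) = -219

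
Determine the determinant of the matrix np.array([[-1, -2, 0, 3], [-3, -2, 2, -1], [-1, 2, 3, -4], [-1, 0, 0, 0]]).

Expand along row 4 (it has 3 zeros):
  − (-1) · M_41   where M_41 = det([-2 0 3; -2 2 -1; 2 3 -4]) = -20
det = (-1)·(-1)·(-20) = -20

-20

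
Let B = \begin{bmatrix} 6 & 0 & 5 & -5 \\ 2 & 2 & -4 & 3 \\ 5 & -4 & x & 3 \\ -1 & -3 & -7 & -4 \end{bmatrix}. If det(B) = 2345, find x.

Expanding along the column containing x, det(B) is linear in x: det(B) = (26)·x + (2501).
Set (26)·x + (2501) = 2345  ⇒  (26)·x = -156  ⇒  x = -6.

x = -6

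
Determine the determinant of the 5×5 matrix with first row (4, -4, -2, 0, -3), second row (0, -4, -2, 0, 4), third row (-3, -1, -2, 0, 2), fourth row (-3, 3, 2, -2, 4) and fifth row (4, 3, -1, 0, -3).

Expand along column 4 (it has 4 zeros):
  + (-2) · M_44   where M_44 = det([4 -4 -2 -3; 0 -4 -2 4; -3 -1 -2 2; 4 3 -1 -3]) = 338
det = (+1)·(-2)·(338) = -676

The determinant is -676.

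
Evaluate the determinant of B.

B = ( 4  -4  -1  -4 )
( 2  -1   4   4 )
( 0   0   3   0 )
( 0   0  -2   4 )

|B| = 48

B is block upper-triangular with a 2×2 block and a 2×2 block on the diagonal, so its determinant equals the product of the determinants of the diagonal blocks.
det of the 2×2 block = 4
det of the 2×2 block = 12
det = (4)·(12) = 48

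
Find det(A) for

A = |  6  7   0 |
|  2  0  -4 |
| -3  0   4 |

det(A) = 28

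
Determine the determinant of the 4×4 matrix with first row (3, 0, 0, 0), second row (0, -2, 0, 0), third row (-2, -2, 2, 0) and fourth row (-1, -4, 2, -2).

The matrix is lower triangular, so the determinant is the product of the diagonal entries:
det = (3) · (-2) · (2) · (-2) = 24

24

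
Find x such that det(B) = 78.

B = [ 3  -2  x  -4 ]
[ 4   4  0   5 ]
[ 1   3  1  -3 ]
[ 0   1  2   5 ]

Expanding along the column containing x, det(B) is linear in x: det(B) = (57)·x + (363).
Set (57)·x + (363) = 78  ⇒  (57)·x = -285  ⇒  x = -5.

-5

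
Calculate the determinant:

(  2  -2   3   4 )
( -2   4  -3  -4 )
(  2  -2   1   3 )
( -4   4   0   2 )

-56

Expand along row 4 (it has 1 zero):
  − (-4) · M_41   where M_41 = det([-2 3 4; 4 -3 -4; -2 1 3]) = -10
  + (4) · M_42   where M_42 = det([2 3 4; -2 -3 -4; 2 1 3]) = 0
  + (2) · M_44   where M_44 = det([2 -2 3; -2 4 -3; 2 -2 1]) = -8
det = (-1)·(-4)·(-10) + (+1)·(4)·(0) + (+1)·(2)·(-8) = -56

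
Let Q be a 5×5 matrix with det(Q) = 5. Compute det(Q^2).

25

det(Q^2) = (det Q)^2 = (5)^2 = 25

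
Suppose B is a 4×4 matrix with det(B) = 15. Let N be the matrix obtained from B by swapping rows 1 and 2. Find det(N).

|N| = -15

Swapping two rows multiplies the determinant by −1.
det(N) = (-1)·(15) = -15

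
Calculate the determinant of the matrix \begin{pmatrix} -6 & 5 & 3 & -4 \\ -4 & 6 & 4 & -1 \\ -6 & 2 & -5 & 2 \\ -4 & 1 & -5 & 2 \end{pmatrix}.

The determinant is -98.

Expand along row 1:
  + (-6) · M_11   where M_11 = det([6 4 -1; 2 -5 2; 1 -5 2]) = -3
  − (5) · M_12   where M_12 = det([-4 4 -1; -6 -5 2; -4 -5 2]) = 6
  + (3) · M_13   where M_13 = det([-4 6 -1; -6 2 2; -4 1 2]) = 14
  − (-4) · M_14   where M_14 = det([-4 6 4; -6 2 -5; -4 1 -5]) = -32
det = (+1)·(-6)·(-3) + (-1)·(5)·(6) + (+1)·(3)·(14) + (-1)·(-4)·(-32) = -98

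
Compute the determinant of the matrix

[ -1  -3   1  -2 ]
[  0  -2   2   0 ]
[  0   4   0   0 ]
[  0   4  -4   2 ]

16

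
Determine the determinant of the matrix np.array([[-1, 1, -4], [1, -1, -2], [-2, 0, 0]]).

Expand along row 3:
  + (-2) · |1 -4; -1 -2| = (-2)·(-2 − 4) = 12

12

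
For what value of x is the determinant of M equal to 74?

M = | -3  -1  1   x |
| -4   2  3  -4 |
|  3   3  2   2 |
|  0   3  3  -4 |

0

Expanding along the column containing x, det(M) is linear in x: det(M) = (3)·x + (74).
Set (3)·x + (74) = 74  ⇒  (3)·x = 0  ⇒  x = 0.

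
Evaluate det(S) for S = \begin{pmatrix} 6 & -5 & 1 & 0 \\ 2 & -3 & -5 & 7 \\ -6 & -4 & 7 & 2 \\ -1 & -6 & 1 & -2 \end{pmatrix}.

Expand along row 1 (it has 1 zero):
  + (6) · M_11   where M_11 = det([-3 -5 7; -4 7 2; -6 1 -2]) = 414
  − (-5) · M_12   where M_12 = det([2 -5 7; -6 7 2; -1 1 -2]) = 45
  + (1) · M_13   where M_13 = det([2 -3 7; -6 -4 2; -1 -6 -2]) = 306
det = (+1)·(6)·(414) + (-1)·(-5)·(45) + (+1)·(1)·(306) = 3015

det(S) = 3015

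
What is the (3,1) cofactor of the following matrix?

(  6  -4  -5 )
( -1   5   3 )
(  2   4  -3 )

13

Delete row 3 and column 1; the remaining 2×2 submatrix is [-4 -5; 5 3].
Its determinant is (-4)·3 − (-5)·5 = 13.
The cofactor carries sign (−1)^(3+1) = +1, so C_{3,1} = +(13) = 13.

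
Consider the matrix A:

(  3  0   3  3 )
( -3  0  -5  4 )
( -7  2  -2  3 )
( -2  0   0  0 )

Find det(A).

Expand along row 4 (it has 3 zeros):
  − (-2) · M_41   where M_41 = det([0 3 3; 0 -5 4; 2 -2 3]) = 54
det = (-1)·(-2)·(54) = 108

The determinant is 108.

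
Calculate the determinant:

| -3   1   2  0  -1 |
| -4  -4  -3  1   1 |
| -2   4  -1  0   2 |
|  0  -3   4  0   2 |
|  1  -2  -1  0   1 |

Expand along column 4 (it has 4 zeros):
  + (1) · M_24   where M_24 = det([-3 1 2 -1; -2 4 -1 2; 0 -3 4 2; 1 -2 -1 1]) = -104
det = (+1)·(1)·(-104) = -104

The determinant is -104.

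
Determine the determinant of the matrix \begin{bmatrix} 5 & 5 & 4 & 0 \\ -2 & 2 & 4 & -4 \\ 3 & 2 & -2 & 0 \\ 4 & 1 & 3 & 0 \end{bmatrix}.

The determinant is 260.

Expand along column 4 (it has 3 zeros):
  + (-4) · M_24   where M_24 = det([5 5 4; 3 2 -2; 4 1 3]) = -65
det = (+1)·(-4)·(-65) = 260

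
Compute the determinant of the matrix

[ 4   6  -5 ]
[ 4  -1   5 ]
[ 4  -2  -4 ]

Expand along row 1:
  + 4 · |-1 5; -2 -4| = 4·(4 − (-10)) = 56
  − 6 · |4 5; 4 -4| = −6·(-16 − 20) = 216
  + (-5) · |4 -1; 4 -2| = (-5)·(-8 − (-4)) = 20
Sum: (56) + (216) + (20) = 292

The determinant is 292.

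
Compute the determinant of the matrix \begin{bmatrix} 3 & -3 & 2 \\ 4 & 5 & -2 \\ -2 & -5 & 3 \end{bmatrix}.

19

Expand along column 1:
  + 3 · |5 -2; -5 3| = 3·(15 − 10) = 15
  − 4 · |-3 2; -5 3| = −4·(-9 − (-10)) = -4
  + (-2) · |-3 2; 5 -2| = (-2)·(6 − 10) = 8
Sum: (15) + (-4) + (8) = 19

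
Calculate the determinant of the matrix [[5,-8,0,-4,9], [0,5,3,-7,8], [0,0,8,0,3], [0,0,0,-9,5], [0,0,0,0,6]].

-10800

The matrix is upper triangular, so the determinant is the product of the diagonal entries:
det = (5) · (5) · (8) · (-9) · (6) = -10800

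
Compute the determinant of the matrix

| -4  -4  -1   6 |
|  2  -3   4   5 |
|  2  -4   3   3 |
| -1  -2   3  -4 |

Expand along row 1:
  + (-4) · M_11   where M_11 = det([-3 4 5; -4 3 3; -2 3 -4]) = -55
  − (-4) · M_12   where M_12 = det([2 4 5; 2 3 3; -1 3 -4]) = 23
  + (-1) · M_13   where M_13 = det([2 -3 5; 2 -4 3; -1 -2 -4]) = -11
  − (6) · M_14   where M_14 = det([2 -3 4; 2 -4 3; -1 -2 3]) = -17
det = (+1)·(-4)·(-55) + (-1)·(-4)·(23) + (+1)·(-1)·(-11) + (-1)·(6)·(-17) = 425

425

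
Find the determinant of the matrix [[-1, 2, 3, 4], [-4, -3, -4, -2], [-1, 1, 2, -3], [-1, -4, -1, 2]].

Expand along row 1:
  + (-1) · M_11   where M_11 = det([-3 -4 -2; 1 2 -3; -4 -1 2]) = -57
  − (2) · M_12   where M_12 = det([-4 -4 -2; -1 2 -3; -1 -1 2]) = -30
  + (3) · M_13   where M_13 = det([-4 -3 -2; -1 1 -3; -1 -4 2]) = 15
  − (4) · M_14   where M_14 = det([-4 -3 -4; -1 1 2; -1 -4 -1]) = -39
det = (+1)·(-1)·(-57) + (-1)·(2)·(-30) + (+1)·(3)·(15) + (-1)·(4)·(-39) = 318

318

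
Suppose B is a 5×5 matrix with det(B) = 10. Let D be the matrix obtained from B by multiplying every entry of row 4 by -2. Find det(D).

-20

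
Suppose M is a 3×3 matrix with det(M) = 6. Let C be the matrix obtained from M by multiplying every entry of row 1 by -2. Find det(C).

-12

Scaling one row by -2 multiplies the determinant by -2.
det(C) = (-2)·(6) = -12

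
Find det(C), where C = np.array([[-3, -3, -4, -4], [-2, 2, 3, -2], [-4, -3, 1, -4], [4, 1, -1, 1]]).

The determinant is 197.

Expand along row 1:
  + (-3) · M_11   where M_11 = det([2 3 -2; -3 1 -4; 1 -1 1]) = -13
  − (-3) · M_12   where M_12 = det([-2 3 -2; -4 1 -4; 4 -1 1]) = -30
  + (-4) · M_13   where M_13 = det([-2 2 -2; -4 -3 -4; 4 1 1]) = -42
  − (-4) · M_14   where M_14 = det([-2 2 3; -4 -3 1; 4 1 -1]) = 20
det = (+1)·(-3)·(-13) + (-1)·(-3)·(-30) + (+1)·(-4)·(-42) + (-1)·(-4)·(20) = 197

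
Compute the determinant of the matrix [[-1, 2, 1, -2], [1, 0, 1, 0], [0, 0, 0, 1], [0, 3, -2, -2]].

The determinant is -10.

Expand along row 3 (it has 3 zeros):
  − (1) · M_34   where M_34 = det([-1 2 1; 1 0 1; 0 3 -2]) = 10
det = (-1)·(1)·(10) = -10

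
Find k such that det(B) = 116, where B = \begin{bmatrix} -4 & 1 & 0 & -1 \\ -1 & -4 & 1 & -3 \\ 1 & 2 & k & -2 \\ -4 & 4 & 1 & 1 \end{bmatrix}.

8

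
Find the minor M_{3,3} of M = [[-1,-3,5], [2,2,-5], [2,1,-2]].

4

Delete row 3 and column 3; the remaining 2×2 submatrix is [-1 -3; 2 2].
Its determinant is (-1)·2 − (-3)·2 = 4.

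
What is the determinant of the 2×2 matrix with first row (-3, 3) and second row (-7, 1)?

det = (-3)·1 − 3·(-7) = -3 − (-21) = 18

The determinant is 18.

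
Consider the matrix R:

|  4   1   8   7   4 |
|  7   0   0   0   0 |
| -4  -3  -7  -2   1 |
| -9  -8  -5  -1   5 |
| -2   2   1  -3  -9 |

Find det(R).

Expand along row 2 (it has 4 zeros):
  − (7) · M_21   where M_21 = det([1 8 7 4; -3 -7 -2 1; -8 -5 -1 5; 2 1 -3 -9]) = 996
det = (-1)·(7)·(996) = -6972

The determinant is -6972.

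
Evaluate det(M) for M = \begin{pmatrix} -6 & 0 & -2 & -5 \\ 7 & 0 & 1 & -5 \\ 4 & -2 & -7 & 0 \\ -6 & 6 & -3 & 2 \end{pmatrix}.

3332

Expand along column 2 (it has 2 zeros):
  − (-2) · M_32   where M_32 = det([-6 -2 -5; 7 1 -5; -6 -3 2]) = 121
  + (6) · M_42   where M_42 = det([-6 -2 -5; 7 1 -5; 4 -7 0]) = 515
det = (-1)·(-2)·(121) + (+1)·(6)·(515) = 3332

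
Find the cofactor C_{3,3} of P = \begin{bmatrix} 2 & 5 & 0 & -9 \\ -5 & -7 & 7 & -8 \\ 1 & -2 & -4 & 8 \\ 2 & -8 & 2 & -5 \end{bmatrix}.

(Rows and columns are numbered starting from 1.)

Delete row 3 and column 3; the remaining 3×3 submatrix is [2 5 -9; -5 -7 -8; 2 -8 -5].
Its determinant is -749.
The cofactor carries sign (−1)^(3+3) = +1, so C_{3,3} = +(-749) = -749.

-749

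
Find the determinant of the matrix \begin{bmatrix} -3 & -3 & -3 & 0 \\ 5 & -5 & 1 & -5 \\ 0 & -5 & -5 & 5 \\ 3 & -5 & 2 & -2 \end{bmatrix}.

Expand along row 1 (it has 1 zero):
  + (-3) · M_11   where M_11 = det([-5 1 -5; -5 -5 5; -5 2 -2]) = 140
  − (-3) · M_12   where M_12 = det([5 1 -5; 0 -5 5; 3 2 -2]) = -60
  + (-3) · M_13   where M_13 = det([5 -5 -5; 0 -5 5; 3 -5 -2]) = 25
det = (+1)·(-3)·(140) + (-1)·(-3)·(-60) + (+1)·(-3)·(25) = -675

-675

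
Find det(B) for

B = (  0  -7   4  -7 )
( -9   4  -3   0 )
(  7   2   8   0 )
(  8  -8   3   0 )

-1694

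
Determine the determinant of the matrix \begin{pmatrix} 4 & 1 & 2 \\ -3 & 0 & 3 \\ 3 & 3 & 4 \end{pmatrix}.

-33

Expand along column 2:
  − 1 · |-3 3; 3 4| = −1·(-12 − 9) = 21
  − 3 · |4 2; -3 3| = −3·(12 − (-6)) = -54
Sum: (21) + (-54) = -33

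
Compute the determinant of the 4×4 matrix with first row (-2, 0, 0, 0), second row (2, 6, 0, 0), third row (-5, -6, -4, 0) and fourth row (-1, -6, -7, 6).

288

The matrix is lower triangular, so the determinant is the product of the diagonal entries:
det = (-2) · (6) · (-4) · (6) = 288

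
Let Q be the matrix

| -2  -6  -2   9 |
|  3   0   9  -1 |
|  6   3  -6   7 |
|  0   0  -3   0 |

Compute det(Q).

det(Q) = 711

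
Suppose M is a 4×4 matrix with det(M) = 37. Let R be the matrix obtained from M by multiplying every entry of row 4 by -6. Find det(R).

Scaling one row by -6 multiplies the determinant by -6.
det(R) = (-6)·(37) = -222

det(R) = -222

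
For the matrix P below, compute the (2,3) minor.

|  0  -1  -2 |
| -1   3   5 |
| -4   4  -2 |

-4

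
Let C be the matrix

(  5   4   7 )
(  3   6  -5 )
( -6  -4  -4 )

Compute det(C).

Expand along row 1:
  + 5 · |6 -5; -4 -4| = 5·(-24 − 20) = -220
  − 4 · |3 -5; -6 -4| = −4·(-12 − 30) = 168
  + 7 · |3 6; -6 -4| = 7·(-12 − (-36)) = 168
Sum: (-220) + (168) + (168) = 116

det(C) = 116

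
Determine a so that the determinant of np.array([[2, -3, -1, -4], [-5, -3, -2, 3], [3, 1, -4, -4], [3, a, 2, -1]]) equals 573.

Expanding along the row containing a, det(M) is linear in a: det(M) = (-53)·a + (149).
Set (-53)·a + (149) = 573  ⇒  (-53)·a = 424  ⇒  a = -8.

-8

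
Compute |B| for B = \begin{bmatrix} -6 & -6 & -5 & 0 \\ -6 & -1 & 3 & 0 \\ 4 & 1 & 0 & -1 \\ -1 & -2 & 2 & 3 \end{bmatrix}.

Expand along column 4 (it has 2 zeros):
  − (-1) · M_34   where M_34 = det([-6 -6 -5; -6 -1 3; -1 -2 2]) = -133
  + (3) · M_44   where M_44 = det([-6 -6 -5; -6 -1 3; 4 1 0]) = -44
det = (-1)·(-1)·(-133) + (+1)·(3)·(-44) = -265

|B| = -265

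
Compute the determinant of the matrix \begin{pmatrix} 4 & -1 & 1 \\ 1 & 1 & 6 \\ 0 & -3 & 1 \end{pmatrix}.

74

Expand along column 1:
  + 4 · |1 6; -3 1| = 4·(1 − (-18)) = 76
  − 1 · |-1 1; -3 1| = −1·(-1 − (-3)) = -2
Sum: (76) + (-2) = 74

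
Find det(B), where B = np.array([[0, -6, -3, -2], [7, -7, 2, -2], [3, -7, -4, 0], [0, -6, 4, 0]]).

The determinant is -884.

Expand along row 4 (it has 2 zeros):
  + (-6) · M_42   where M_42 = det([0 -3 -2; 7 2 -2; 3 -4 0]) = 86
  − (4) · M_43   where M_43 = det([0 -6 -2; 7 -7 -2; 3 -7 0]) = 92
det = (+1)·(-6)·(86) + (-1)·(4)·(92) = -884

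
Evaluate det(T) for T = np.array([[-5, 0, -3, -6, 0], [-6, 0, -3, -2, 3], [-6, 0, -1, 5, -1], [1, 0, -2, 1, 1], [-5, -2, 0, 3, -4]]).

The determinant is -1008.

Expand along column 2 (it has 4 zeros):
  − (-2) · M_52   where M_52 = det([-5 -3 -6 0; -6 -3 -2 3; -6 -1 5 -1; 1 -2 1 1]) = -504
det = (-1)·(-2)·(-504) = -1008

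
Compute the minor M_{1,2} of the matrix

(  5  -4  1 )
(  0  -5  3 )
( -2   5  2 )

Delete row 1 and column 2; the remaining 2×2 submatrix is [0 3; -2 2].
Its determinant is 0·2 − 3·(-2) = 6.

6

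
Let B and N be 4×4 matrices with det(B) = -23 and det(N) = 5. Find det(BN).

|BN| = -115

det(BN) = det(B)·det(N) = (-23)·(5) = -115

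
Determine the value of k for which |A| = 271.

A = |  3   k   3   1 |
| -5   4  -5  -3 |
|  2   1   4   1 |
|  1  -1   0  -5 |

Expanding along the row containing k, det(A) is linear in k: det(A) = (-57)·k + (-128).
Set (-57)·k + (-128) = 271  ⇒  (-57)·k = 399  ⇒  k = -7.

k = -7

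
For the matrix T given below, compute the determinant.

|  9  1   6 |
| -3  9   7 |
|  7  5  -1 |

Expand along row 1:
  + 9 · |9 7; 5 -1| = 9·(-9 − 35) = -396
  − 1 · |-3 7; 7 -1| = −1·(3 − 49) = 46
  + 6 · |-3 9; 7 5| = 6·(-15 − 63) = -468
Sum: (-396) + (46) + (-468) = -818

-818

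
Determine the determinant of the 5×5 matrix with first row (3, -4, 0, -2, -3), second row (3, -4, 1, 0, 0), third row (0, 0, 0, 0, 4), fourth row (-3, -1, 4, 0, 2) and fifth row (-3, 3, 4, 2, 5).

Expand along row 3 (it has 4 zeros):
  + (4) · M_35   where M_35 = det([3 -4 0 -2; 3 -4 1 0; -3 -1 4 0; -3 3 4 2]) = -90
det = (+1)·(4)·(-90) = -360

The determinant is -360.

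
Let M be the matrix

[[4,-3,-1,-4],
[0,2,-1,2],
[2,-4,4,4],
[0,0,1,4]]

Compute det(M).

Expand along row 4 (it has 2 zeros):
  − (1) · M_43   where M_43 = det([4 -3 -4; 0 2 2; 2 -4 4]) = 68
  + (4) · M_44   where M_44 = det([4 -3 -1; 0 2 -1; 2 -4 4]) = 26
det = (-1)·(1)·(68) + (+1)·(4)·(26) = 36

det(M) = 36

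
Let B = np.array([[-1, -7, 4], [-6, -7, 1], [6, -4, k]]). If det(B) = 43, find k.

5

Expanding along the row containing k, det(B) is linear in k: det(B) = (-35)·k + (218).
Set (-35)·k + (218) = 43  ⇒  (-35)·k = -175  ⇒  k = 5.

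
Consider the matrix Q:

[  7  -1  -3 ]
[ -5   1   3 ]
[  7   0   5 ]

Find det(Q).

|Q| = 10

Expand along column 2:
  − (-1) · |-5 3; 7 5| = −(-1)·(-25 − 21) = -46
  + 1 · |7 -3; 7 5| = 1·(35 − (-21)) = 56
Sum: (-46) + (56) = 10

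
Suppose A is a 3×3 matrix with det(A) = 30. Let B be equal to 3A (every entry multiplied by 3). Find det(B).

For a 3×3 matrix, det(3A) = 3^3·det(A) = 27·det(A).
det(B) = (27)·(30) = 810

810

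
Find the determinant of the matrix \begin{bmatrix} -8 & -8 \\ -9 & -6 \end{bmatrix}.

-24

det = (-8)·(-6) − (-8)·(-9) = 48 − 72 = -24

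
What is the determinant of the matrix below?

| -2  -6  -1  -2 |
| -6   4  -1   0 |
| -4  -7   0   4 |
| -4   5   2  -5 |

Expand along row 2 (it has 1 zero):
  − (-6) · M_21   where M_21 = det([-6 -1 -2; -7 0 4; 5 2 -5]) = 91
  + (4) · M_22   where M_22 = det([-2 -1 -2; -4 0 4; -4 2 -5]) = 68
  − (-1) · M_23   where M_23 = det([-2 -6 -2; -4 -7 4; -4 5 -5]) = 282
det = (-1)·(-6)·(91) + (+1)·(4)·(68) + (-1)·(-1)·(282) = 1100

The determinant is 1100.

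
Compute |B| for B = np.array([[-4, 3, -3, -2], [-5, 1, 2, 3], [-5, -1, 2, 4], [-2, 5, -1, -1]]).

-64

Expand along row 1:
  + (-4) · M_11   where M_11 = det([1 2 3; -1 2 4; 5 -1 -1]) = 13
  − (3) · M_12   where M_12 = det([-5 2 3; -5 2 4; -2 -1 -1]) = -9
  + (-3) · M_13   where M_13 = det([-5 1 3; -5 -1 4; -2 5 -1]) = 1
  − (-2) · M_14   where M_14 = det([-5 1 2; -5 -1 2; -2 5 -1]) = -18
det = (+1)·(-4)·(13) + (-1)·(3)·(-9) + (+1)·(-3)·(1) + (-1)·(-2)·(-18) = -64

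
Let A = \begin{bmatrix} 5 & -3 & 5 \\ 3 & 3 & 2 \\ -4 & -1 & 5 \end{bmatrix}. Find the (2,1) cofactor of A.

Delete row 2 and column 1; the remaining 2×2 submatrix is [-3 5; -1 5].
Its determinant is (-3)·5 − 5·(-1) = -10.
The cofactor carries sign (−1)^(2+1) = −1, so C_{2,1} = −(-10) = 10.

10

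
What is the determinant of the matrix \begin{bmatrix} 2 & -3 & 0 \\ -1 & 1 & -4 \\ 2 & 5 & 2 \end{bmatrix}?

The determinant is 62.

Expand along row 1:
  + 2 · |1 -4; 5 2| = 2·(2 − (-20)) = 44
  − (-3) · |-1 -4; 2 2| = −(-3)·(-2 − (-8)) = 18
Sum: (44) + (18) = 62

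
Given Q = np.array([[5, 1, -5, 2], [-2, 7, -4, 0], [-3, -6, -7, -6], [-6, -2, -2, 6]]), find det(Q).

|Q| = -5864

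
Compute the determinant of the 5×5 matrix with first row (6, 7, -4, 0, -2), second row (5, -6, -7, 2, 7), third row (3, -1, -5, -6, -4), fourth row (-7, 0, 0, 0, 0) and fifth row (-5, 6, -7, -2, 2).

16632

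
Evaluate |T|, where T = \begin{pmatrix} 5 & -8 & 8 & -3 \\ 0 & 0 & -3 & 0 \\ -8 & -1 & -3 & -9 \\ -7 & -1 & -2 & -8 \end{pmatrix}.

0

Expand along row 2 (it has 3 zeros):
  − (-3) · M_23   where M_23 = det([5 -8 -3; -8 -1 -9; -7 -1 -8]) = 0
det = (-1)·(-3)·(0) = 0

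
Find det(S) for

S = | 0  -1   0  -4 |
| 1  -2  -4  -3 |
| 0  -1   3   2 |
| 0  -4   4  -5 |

9

Expand along column 1 (it has 3 zeros):
  − (1) · M_21   where M_21 = det([-1 0 -4; -1 3 2; -4 4 -5]) = -9
det = (-1)·(1)·(-9) = 9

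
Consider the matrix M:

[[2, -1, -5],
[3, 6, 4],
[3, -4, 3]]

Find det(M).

Expand along column 1:
  + 2 · |6 4; -4 3| = 2·(18 − (-16)) = 68
  − 3 · |-1 -5; -4 3| = −3·(-3 − 20) = 69
  + 3 · |-1 -5; 6 4| = 3·(-4 − (-30)) = 78
Sum: (68) + (69) + (78) = 215

215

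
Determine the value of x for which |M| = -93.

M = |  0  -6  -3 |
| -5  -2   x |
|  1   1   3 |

Expanding along the row containing x, det(M) is linear in x: det(M) = (-6)·x + (-81).
Set (-6)·x + (-81) = -93  ⇒  (-6)·x = -12  ⇒  x = 2.

x = 2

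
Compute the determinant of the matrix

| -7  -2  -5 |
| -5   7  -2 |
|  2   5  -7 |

546

Expand along row 1:
  + (-7) · |7 -2; 5 -7| = (-7)·(-49 − (-10)) = 273
  − (-2) · |-5 -2; 2 -7| = −(-2)·(35 − (-4)) = 78
  + (-5) · |-5 7; 2 5| = (-5)·(-25 − 14) = 195
Sum: (273) + (78) + (195) = 546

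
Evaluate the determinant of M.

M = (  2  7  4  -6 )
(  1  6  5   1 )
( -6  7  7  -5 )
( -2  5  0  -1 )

-1613

Expand along row 4 (it has 1 zero):
  − (-2) · M_41   where M_41 = det([7 4 -6; 6 5 1; 7 7 -5]) = -118
  + (5) · M_42   where M_42 = det([2 4 -6; 1 5 1; -6 7 -5]) = -290
  + (-1) · M_44   where M_44 = det([2 7 4; 1 6 5; -6 7 7]) = -73
det = (-1)·(-2)·(-118) + (+1)·(5)·(-290) + (+1)·(-1)·(-73) = -1613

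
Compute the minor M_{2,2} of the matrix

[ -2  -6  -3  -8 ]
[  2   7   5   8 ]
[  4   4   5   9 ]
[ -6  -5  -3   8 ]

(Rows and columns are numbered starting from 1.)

Delete row 2 and column 2; the remaining 3×3 submatrix is [-2 -3 -8; 4 5 9; -6 -3 8].
Its determinant is -20.

-20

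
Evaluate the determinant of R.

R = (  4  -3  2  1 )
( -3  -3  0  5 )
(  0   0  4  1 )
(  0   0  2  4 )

det(R) = -294

R is block upper-triangular with a 2×2 block and a 2×2 block on the diagonal, so its determinant equals the product of the determinants of the diagonal blocks.
det of the 2×2 block = -21
det of the 2×2 block = 14
det = (-21)·(14) = -294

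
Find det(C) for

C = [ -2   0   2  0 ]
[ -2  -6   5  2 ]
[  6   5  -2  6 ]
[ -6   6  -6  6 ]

Expand along row 1 (it has 2 zeros):
  + (-2) · M_11   where M_11 = det([-6 5 2; 5 -2 6; 6 -6 6]) = -150
  + (2) · M_13   where M_13 = det([-2 -6 2; 6 5 6; -6 6 6]) = 576
det = (+1)·(-2)·(-150) + (+1)·(2)·(576) = 1452

The determinant is 1452.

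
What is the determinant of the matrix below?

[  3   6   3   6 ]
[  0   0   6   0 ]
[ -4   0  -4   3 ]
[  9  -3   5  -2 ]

Expand along row 2 (it has 3 zeros):
  − (6) · M_23   where M_23 = det([3 6 6; -4 0 3; 9 -3 -2]) = 213
det = (-1)·(6)·(213) = -1278

-1278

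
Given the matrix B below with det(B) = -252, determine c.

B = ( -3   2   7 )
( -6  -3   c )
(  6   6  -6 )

Expanding along the column containing c, det(B) is linear in c: det(B) = (30)·c + (-252).
Set (30)·c + (-252) = -252  ⇒  (30)·c = 0  ⇒  c = 0.

0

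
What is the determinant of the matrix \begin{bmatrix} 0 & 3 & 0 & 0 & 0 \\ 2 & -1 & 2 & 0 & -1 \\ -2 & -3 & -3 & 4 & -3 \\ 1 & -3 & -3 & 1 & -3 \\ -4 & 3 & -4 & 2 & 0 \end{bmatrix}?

The determinant is 18.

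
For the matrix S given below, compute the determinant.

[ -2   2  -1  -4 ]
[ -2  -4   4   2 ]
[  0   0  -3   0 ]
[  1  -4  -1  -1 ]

Expand along row 3 (it has 3 zeros):
  + (-3) · M_33   where M_33 = det([-2 2 -4; -2 -4 2; 1 -4 -1]) = -72
det = (+1)·(-3)·(-72) = 216

The determinant is 216.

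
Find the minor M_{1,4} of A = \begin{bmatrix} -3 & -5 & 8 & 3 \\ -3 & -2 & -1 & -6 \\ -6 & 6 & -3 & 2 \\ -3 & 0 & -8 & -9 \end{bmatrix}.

The minor is 204.

Delete row 1 and column 4; the remaining 3×3 submatrix is [-3 -2 -1; -6 6 -3; -3 0 -8].
Its determinant is 204.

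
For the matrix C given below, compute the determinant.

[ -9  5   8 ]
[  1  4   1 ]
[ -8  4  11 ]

|C| = -167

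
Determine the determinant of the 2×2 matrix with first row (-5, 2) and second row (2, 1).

det = (-5)·1 − 2·2 = -5 − 4 = -9

The determinant is -9.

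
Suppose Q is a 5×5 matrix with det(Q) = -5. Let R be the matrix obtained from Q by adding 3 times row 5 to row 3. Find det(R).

Adding a multiple of one row to another leaves the determinant unchanged.
det(R) = (1)·(-5) = -5

-5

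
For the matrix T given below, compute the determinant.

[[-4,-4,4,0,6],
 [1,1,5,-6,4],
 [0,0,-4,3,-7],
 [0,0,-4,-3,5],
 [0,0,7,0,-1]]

T is block upper-triangular with a 2×2 block and a 3×3 block on the diagonal, so its determinant equals the product of the determinants of the diagonal blocks.
det of the 2×2 block = 0
det of the 3×3 block = -66
det = (0)·(-66) = 0

0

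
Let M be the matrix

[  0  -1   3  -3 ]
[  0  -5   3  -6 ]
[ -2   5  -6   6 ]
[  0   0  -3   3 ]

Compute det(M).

Expand along column 1 (it has 3 zeros):
  + (-2) · M_31   where M_31 = det([-1 3 -3; -5 3 -6; 0 -3 3]) = 9
det = (+1)·(-2)·(9) = -18

det(M) = -18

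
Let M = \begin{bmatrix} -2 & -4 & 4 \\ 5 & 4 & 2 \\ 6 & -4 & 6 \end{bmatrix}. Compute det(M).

|M| = -168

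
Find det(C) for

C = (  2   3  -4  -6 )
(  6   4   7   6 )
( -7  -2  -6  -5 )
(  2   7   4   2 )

Expand along row 1:
  + (2) · M_11   where M_11 = det([4 7 6; -2 -6 -5; 7 4 2]) = 19
  − (3) · M_12   where M_12 = det([6 7 6; -7 -6 -5; 2 4 2]) = -20
  + (-4) · M_13   where M_13 = det([6 4 6; -7 -2 -5; 2 7 2]) = -68
  − (-6) · M_14   where M_14 = det([6 4 7; -7 -2 -6; 2 7 4]) = -47
det = (+1)·(2)·(19) + (-1)·(3)·(-20) + (+1)·(-4)·(-68) + (-1)·(-6)·(-47) = 88

|C| = 88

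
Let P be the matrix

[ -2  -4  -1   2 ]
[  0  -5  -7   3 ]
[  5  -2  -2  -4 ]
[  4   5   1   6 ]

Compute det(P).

Expand along row 2 (it has 1 zero):
  + (-5) · M_22   where M_22 = det([-2 -1 2; 5 -2 -4; 4 1 6]) = 88
  − (-7) · M_23   where M_23 = det([-2 -4 2; 5 -2 -4; 4 5 6]) = 234
  + (3) · M_24   where M_24 = det([-2 -4 -1; 5 -2 -2; 4 5 1]) = 3
det = (+1)·(-5)·(88) + (-1)·(-7)·(234) + (+1)·(3)·(3) = 1207

The determinant is 1207.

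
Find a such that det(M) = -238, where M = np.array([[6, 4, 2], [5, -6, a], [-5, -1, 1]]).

Expanding along the column containing a, det(M) is linear in a: det(M) = (-14)·a + (-126).
Set (-14)·a + (-126) = -238  ⇒  (-14)·a = -112  ⇒  a = 8.

a = 8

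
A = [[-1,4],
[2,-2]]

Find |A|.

det(A) = (-1)·(-2) − 4·2 = 2 − 8 = -6

-6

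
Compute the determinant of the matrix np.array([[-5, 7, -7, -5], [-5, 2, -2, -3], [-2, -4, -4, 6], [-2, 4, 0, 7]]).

-2424

Expand along row 4 (it has 1 zero):
  − (-2) · M_41   where M_41 = det([7 -7 -5; 2 -2 -3; -4 -4 6]) = -88
  + (4) · M_42   where M_42 = det([-5 -7 -5; -5 -2 -3; -2 -4 6]) = -212
  + (7) · M_44   where M_44 = det([-5 7 -7; -5 2 -2; -2 -4 -4]) = -200
det = (-1)·(-2)·(-88) + (+1)·(4)·(-212) + (+1)·(7)·(-200) = -2424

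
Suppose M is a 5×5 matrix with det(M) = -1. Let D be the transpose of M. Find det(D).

det(Mᵀ) = det(M).
det(D) = (1)·(-1) = -1

det(D) = -1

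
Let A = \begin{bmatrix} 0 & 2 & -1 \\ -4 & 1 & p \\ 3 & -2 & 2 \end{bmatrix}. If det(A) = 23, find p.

p = 2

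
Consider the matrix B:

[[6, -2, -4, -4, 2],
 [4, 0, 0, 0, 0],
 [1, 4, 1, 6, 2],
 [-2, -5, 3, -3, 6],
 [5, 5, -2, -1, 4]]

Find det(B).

det(B) = -4912

Expand along row 2 (it has 4 zeros):
  − (4) · M_21   where M_21 = det([-2 -4 -4 2; 4 1 6 2; -5 3 -3 6; 5 -2 -1 4]) = 1228
det = (-1)·(4)·(1228) = -4912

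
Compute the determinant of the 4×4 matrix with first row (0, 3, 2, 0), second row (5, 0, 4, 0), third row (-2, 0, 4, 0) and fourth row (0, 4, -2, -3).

252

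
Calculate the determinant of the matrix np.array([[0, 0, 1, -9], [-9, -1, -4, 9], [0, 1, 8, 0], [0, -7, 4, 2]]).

Expand along column 1 (it has 3 zeros):
  − (-9) · M_21   where M_21 = det([0 1 -9; 1 8 0; -7 4 2]) = -542
det = (-1)·(-9)·(-542) = -4878

-4878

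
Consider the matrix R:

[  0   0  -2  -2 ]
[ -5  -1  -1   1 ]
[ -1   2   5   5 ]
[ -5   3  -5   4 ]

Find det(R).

Expand along row 1 (it has 2 zeros):
  + (-2) · M_13   where M_13 = det([-5 -1 1; -1 2 5; -5 3 4]) = 63
  − (-2) · M_14   where M_14 = det([-5 -1 -1; -1 2 5; -5 3 -5]) = 148
det = (+1)·(-2)·(63) + (-1)·(-2)·(148) = 170

The determinant is 170.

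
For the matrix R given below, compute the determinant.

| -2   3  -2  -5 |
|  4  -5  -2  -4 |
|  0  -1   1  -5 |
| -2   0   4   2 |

Expand along row 3 (it has 1 zero):
  − (-1) · M_32   where M_32 = det([-2 -2 -5; 4 -2 -4; -2 4 2]) = -84
  + (1) · M_33   where M_33 = det([-2 3 -5; 4 -5 -4; -2 0 2]) = 70
  − (-5) · M_34   where M_34 = det([-2 3 -2; 4 -5 -2; -2 0 4]) = 24
det = (-1)·(-1)·(-84) + (+1)·(1)·(70) + (-1)·(-5)·(24) = 106

The determinant is 106.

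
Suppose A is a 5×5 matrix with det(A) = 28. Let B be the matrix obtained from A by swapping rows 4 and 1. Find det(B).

Swapping two rows multiplies the determinant by −1.
det(B) = (-1)·(28) = -28

-28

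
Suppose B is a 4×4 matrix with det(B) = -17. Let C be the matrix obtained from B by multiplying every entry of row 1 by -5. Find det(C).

85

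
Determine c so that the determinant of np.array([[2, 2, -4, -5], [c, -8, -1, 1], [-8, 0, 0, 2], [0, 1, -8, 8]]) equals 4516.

Expanding along the column containing c, det(A) is linear in c: det(A) = (-24)·c + (4420).
Set (-24)·c + (4420) = 4516  ⇒  (-24)·c = 96  ⇒  c = -4.

c = -4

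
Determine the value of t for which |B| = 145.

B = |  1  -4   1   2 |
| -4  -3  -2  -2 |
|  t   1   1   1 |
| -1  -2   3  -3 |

t = 0

Expanding along the row containing t, det(B) is linear in t: det(B) = (-79)·t + (145).
Set (-79)·t + (145) = 145  ⇒  (-79)·t = 0  ⇒  t = 0.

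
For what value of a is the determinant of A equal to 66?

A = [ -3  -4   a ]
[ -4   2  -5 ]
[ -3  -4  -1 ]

2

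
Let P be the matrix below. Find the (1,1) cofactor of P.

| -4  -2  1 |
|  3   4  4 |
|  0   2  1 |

Delete row 1 and column 1; the remaining 2×2 submatrix is [4 4; 2 1].
Its determinant is 4·1 − 4·2 = -4.
The cofactor carries sign (−1)^(1+1) = +1, so C_{1,1} = +(-4) = -4.

-4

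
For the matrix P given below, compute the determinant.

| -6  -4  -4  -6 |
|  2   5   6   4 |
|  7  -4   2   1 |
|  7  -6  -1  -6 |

|P| = 1100

Expand along row 1:
  + (-6) · M_11   where M_11 = det([5 6 4; -4 2 1; -6 -1 -6]) = -171
  − (-4) · M_12   where M_12 = det([2 6 4; 7 2 1; 7 -1 -6]) = 188
  + (-4) · M_13   where M_13 = det([2 5 4; 7 -4 1; 7 -6 -6]) = 249
  − (-6) · M_14   where M_14 = det([2 5 6; 7 -4 2; 7 -6 -1]) = 53
det = (+1)·(-6)·(-171) + (-1)·(-4)·(188) + (+1)·(-4)·(249) + (-1)·(-6)·(53) = 1100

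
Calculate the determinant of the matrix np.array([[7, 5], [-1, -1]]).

det = 7·(-1) − 5·(-1) = -7 − (-5) = -2

The determinant is -2.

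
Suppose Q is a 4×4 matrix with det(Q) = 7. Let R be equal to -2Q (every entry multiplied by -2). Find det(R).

The determinant is 112.

For a 4×4 matrix, det(-2Q) = (-2)^4·det(Q) = 16·det(Q).
det(R) = (16)·(7) = 112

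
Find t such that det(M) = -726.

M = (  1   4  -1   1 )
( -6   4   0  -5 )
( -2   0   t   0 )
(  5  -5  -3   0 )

t = 8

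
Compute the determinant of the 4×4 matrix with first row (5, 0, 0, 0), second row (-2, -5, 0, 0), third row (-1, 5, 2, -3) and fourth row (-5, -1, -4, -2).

400

The matrix is block lower-triangular with a 2×2 block and a 2×2 block on the diagonal, so its determinant equals the product of the determinants of the diagonal blocks.
det of the 2×2 block = -25
det of the 2×2 block = -16
det = (-25)·(-16) = 400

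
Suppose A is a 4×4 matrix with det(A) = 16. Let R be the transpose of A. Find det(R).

det(Aᵀ) = det(A).
det(R) = (1)·(16) = 16

16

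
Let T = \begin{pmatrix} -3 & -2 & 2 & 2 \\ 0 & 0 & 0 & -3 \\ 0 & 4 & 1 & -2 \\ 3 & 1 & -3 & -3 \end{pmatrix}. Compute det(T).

Expand along row 2 (it has 3 zeros):
  + (-3) · M_24   where M_24 = det([-3 -2 2; 0 4 1; 3 1 -3]) = 9
det = (+1)·(-3)·(9) = -27

|T| = -27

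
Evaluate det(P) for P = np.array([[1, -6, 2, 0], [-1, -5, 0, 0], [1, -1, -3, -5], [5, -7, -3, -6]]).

215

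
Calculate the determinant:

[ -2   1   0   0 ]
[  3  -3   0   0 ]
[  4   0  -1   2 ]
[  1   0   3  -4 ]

The determinant is -6.

The matrix is block lower-triangular with a 2×2 block and a 2×2 block on the diagonal, so its determinant equals the product of the determinants of the diagonal blocks.
det of the 2×2 block = 3
det of the 2×2 block = -2
det = (3)·(-2) = -6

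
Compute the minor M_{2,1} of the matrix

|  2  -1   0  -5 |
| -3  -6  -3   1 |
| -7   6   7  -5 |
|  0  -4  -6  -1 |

77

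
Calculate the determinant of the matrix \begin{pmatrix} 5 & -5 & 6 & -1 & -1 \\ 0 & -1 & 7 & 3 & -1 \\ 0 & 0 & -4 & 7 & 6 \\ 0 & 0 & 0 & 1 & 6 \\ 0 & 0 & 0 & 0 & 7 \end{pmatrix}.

The matrix is upper triangular, so the determinant is the product of the diagonal entries:
det = (5) · (-1) · (-4) · (1) · (7) = 140

140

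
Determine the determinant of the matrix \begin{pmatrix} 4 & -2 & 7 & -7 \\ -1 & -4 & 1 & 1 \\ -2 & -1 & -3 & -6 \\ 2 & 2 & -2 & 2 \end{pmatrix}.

670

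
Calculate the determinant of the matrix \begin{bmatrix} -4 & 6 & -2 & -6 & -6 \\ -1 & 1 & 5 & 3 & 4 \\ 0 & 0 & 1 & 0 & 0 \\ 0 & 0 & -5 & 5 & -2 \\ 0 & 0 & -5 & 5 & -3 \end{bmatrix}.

The determinant is -10.

The matrix is block upper-triangular with a 2×2 block and a 3×3 block on the diagonal, so its determinant equals the product of the determinants of the diagonal blocks.
det of the 2×2 block = 2
det of the 3×3 block = -5
det = (2)·(-5) = -10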